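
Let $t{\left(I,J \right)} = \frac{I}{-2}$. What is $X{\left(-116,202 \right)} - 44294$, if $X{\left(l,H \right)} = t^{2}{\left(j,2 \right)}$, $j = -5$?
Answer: $- \frac{177151}{4} \approx -44288.0$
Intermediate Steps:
$t{\left(I,J \right)} = - \frac{I}{2}$ ($t{\left(I,J \right)} = I \left(- \frac{1}{2}\right) = - \frac{I}{2}$)
$X{\left(l,H \right)} = \frac{25}{4}$ ($X{\left(l,H \right)} = \left(\left(- \frac{1}{2}\right) \left(-5\right)\right)^{2} = \left(\frac{5}{2}\right)^{2} = \frac{25}{4}$)
$X{\left(-116,202 \right)} - 44294 = \frac{25}{4} - 44294 = - \frac{177151}{4}$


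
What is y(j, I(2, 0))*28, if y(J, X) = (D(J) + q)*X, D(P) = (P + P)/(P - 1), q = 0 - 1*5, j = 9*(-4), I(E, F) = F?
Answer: 0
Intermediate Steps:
j = -36
q = -5 (q = 0 - 5 = -5)
D(P) = 2*P/(-1 + P) (D(P) = (2*P)/(-1 + P) = 2*P/(-1 + P))
y(J, X) = X*(-5 + 2*J/(-1 + J)) (y(J, X) = (2*J/(-1 + J) - 5)*X = (-5 + 2*J/(-1 + J))*X = X*(-5 + 2*J/(-1 + J)))
y(j, I(2, 0))*28 = (0*(5 - 3*(-36))/(-1 - 36))*28 = (0*(5 + 108)/(-37))*28 = (0*(-1/37)*113)*28 = 0*28 = 0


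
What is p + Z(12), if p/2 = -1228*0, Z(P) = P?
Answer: 12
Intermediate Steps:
p = 0 (p = 2*(-1228*0) = 2*0 = 0)
p + Z(12) = 0 + 12 = 12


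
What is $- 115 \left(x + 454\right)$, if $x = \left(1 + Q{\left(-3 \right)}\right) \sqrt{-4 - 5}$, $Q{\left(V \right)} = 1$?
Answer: $-52210 - 690 i \approx -52210.0 - 690.0 i$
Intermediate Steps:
$x = 6 i$ ($x = \left(1 + 1\right) \sqrt{-4 - 5} = 2 \sqrt{-9} = 2 \cdot 3 i = 6 i \approx 6.0 i$)
$- 115 \left(x + 454\right) = - 115 \left(6 i + 454\right) = - 115 \left(454 + 6 i\right) = -52210 - 690 i$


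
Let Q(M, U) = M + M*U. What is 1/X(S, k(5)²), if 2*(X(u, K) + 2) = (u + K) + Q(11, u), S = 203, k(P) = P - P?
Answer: 2/2443 ≈ 0.00081867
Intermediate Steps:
k(P) = 0
X(u, K) = 7/2 + K/2 + 6*u (X(u, K) = -2 + ((u + K) + 11*(1 + u))/2 = -2 + ((K + u) + (11 + 11*u))/2 = -2 + (11 + K + 12*u)/2 = -2 + (11/2 + K/2 + 6*u) = 7/2 + K/2 + 6*u)
1/X(S, k(5)²) = 1/(7/2 + (½)*0² + 6*203) = 1/(7/2 + (½)*0 + 1218) = 1/(7/2 + 0 + 1218) = 1/(2443/2) = 2/2443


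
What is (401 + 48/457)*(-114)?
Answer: -20896770/457 ≈ -45726.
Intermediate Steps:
(401 + 48/457)*(-114) = (183305/457)*(-114) = -20896770/457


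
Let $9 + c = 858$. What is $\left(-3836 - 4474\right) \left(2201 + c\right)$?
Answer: $-25345500$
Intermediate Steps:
$c = 849$ ($c = -9 + 858 = 849$)
$\left(-3836 - 4474\right) \left(2201 + c\right) = \left(-3836 - 4474\right) \left(2201 + 849\right) = \left(-8310\right) 3050 = -25345500$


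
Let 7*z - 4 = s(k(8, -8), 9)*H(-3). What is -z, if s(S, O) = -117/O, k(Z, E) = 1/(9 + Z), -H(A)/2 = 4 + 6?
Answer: -264/7 ≈ -37.714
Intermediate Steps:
H(A) = -20 (H(A) = -2*(4 + 6) = -2*10 = -20)
z = 264/7 (z = 4/7 + (-117/9*(-20))/7 = 4/7 + (-117*⅑*(-20))/7 = 4/7 + (-13*(-20))/7 = 4/7 + (⅐)*260 = 4/7 + 260/7 = 264/7 ≈ 37.714)
-z = -1*264/7 = -264/7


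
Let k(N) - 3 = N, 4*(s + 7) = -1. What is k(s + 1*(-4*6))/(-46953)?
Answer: 113/187812 ≈ 0.00060167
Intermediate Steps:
s = -29/4 (s = -7 + (¼)*(-1) = -7 - ¼ = -29/4 ≈ -7.2500)
k(N) = 3 + N
k(s + 1*(-4*6))/(-46953) = (3 + (-29/4 + 1*(-4*6)))/(-46953) = (3 + (-29/4 + 1*(-24)))*(-1/46953) = (3 + (-29/4 - 24))*(-1/46953) = (3 - 125/4)*(-1/46953) = -113/4*(-1/46953) = 113/187812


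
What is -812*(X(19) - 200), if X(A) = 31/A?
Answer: 3060428/19 ≈ 1.6108e+5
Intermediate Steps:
-812*(X(19) - 200) = -812*(31/19 - 200) = -812*(-3769/19) = 3060428/19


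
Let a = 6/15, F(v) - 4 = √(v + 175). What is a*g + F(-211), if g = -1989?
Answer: -3958/5 + 6*I ≈ -791.6 + 6.0*I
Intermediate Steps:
F(v) = 4 + √(175 + v) (F(v) = 4 + √(v + 175) = 4 + √(175 + v))
a = ⅖ (a = 6*(1/15) = ⅖ ≈ 0.40000)
a*g + F(-211) = (⅖)*(-1989) + (4 + √(175 - 211)) = -3978/5 + (4 + √(-36)) = -3978/5 + (4 + 6*I) = -3958/5 + 6*I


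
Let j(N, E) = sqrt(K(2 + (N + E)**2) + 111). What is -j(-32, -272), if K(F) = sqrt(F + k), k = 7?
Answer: -sqrt(111 + 5*sqrt(3697)) ≈ -20.372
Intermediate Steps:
K(F) = sqrt(7 + F) (K(F) = sqrt(F + 7) = sqrt(7 + F))
j(N, E) = sqrt(111 + sqrt(9 + (E + N)**2)) (j(N, E) = sqrt(sqrt(7 + (2 + (N + E)**2)) + 111) = sqrt(sqrt(7 + (2 + (E + N)**2)) + 111) = sqrt(sqrt(9 + (E + N)**2) + 111) = sqrt(111 + sqrt(9 + (E + N)**2)))
-j(-32, -272) = -sqrt(111 + sqrt(9 + (-272 - 32)**2)) = -sqrt(111 + sqrt(9 + (-304)**2)) = -sqrt(111 + sqrt(9 + 92416)) = -sqrt(111 + sqrt(92425)) = -sqrt(111 + 5*sqrt(3697))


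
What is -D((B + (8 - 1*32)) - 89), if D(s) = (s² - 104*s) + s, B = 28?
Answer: -15980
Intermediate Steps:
D(s) = s² - 103*s
-D((B + (8 - 1*32)) - 89) = -((28 + (8 - 1*32)) - 89)*(-103 + ((28 + (8 - 1*32)) - 89)) = -((28 + (8 - 32)) - 89)*(-103 + ((28 + (8 - 32)) - 89)) = -((28 - 24) - 89)*(-103 + ((28 - 24) - 89)) = -(4 - 89)*(-103 + (4 - 89)) = -(-85)*(-103 - 85) = -(-85)*(-188) = -1*15980 = -15980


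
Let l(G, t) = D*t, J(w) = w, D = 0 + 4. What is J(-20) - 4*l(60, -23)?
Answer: 348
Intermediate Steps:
D = 4
l(G, t) = 4*t
J(-20) - 4*l(60, -23) = -20 - 16*(-23) = -20 - 4*(-92) = -20 + 368 = 348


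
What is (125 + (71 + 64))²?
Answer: 67600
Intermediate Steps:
(125 + (71 + 64))² = (125 + 135)² = 260² = 67600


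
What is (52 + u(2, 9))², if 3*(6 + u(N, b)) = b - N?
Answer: 21025/9 ≈ 2336.1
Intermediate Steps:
u(N, b) = -6 - N/3 + b/3 (u(N, b) = -6 + (b - N)/3 = -6 + (-N/3 + b/3) = -6 - N/3 + b/3)
(52 + u(2, 9))² = (52 + (-6 - ⅓*2 + (⅓)*9))² = (52 + (-6 - ⅔ + 3))² = (52 - 11/3)² = (145/3)² = 21025/9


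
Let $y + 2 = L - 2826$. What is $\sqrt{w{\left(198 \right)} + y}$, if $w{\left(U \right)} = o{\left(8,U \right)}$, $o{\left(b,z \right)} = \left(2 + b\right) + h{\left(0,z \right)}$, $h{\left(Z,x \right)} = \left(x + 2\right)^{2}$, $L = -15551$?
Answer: $\sqrt{21631} \approx 147.07$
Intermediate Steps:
$h{\left(Z,x \right)} = \left(2 + x\right)^{2}$
$o{\left(b,z \right)} = 2 + b + \left(2 + z\right)^{2}$ ($o{\left(b,z \right)} = \left(2 + b\right) + \left(2 + z\right)^{2} = 2 + b + \left(2 + z\right)^{2}$)
$w{\left(U \right)} = 10 + \left(2 + U\right)^{2}$ ($w{\left(U \right)} = 2 + 8 + \left(2 + U\right)^{2} = 10 + \left(2 + U\right)^{2}$)
$y = -18379$ ($y = -2 - 18377 = -18379$)
$\sqrt{w{\left(198 \right)} + y} = \sqrt{\left(10 + \left(2 + 198\right)^{2}\right) - 18379} = \sqrt{\left(10 + 200^{2}\right) - 18379} = \sqrt{\left(10 + 40000\right) - 18379} = \sqrt{40010 - 18379} = \sqrt{21631}$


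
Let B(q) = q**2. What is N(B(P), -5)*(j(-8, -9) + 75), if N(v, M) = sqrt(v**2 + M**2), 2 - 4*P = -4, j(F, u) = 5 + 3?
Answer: 83*sqrt(481)/4 ≈ 455.08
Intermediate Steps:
j(F, u) = 8
P = 3/2 (P = 1/2 - 1/4*(-4) = 1/2 + 1 = 3/2 ≈ 1.5000)
N(v, M) = sqrt(M**2 + v**2)
N(B(P), -5)*(j(-8, -9) + 75) = sqrt((-5)**2 + ((3/2)**2)**2)*(8 + 75) = sqrt(25 + (9/4)**2)*83 = sqrt(25 + 81/16)*83 = sqrt(481/16)*83 = (sqrt(481)/4)*83 = 83*sqrt(481)/4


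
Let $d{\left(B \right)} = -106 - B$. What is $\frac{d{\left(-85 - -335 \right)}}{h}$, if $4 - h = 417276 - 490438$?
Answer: $- \frac{178}{36583} \approx -0.0048656$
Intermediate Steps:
$h = 73166$ ($h = 4 - \left(417276 - 490438\right) = 4 - -73162 = 4 + 73162 = 73166$)
$\frac{d{\left(-85 - -335 \right)}}{h} = \frac{-106 - \left(-85 - -335\right)}{73166} = \left(-106 - \left(-85 + 335\right)\right) \frac{1}{73166} = \left(-106 - 250\right) \frac{1}{73166} = \left(-356\right) \frac{1}{73166} = - \frac{178}{36583}$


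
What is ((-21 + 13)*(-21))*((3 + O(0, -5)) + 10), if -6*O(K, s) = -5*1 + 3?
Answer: 2240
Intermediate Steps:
O(K, s) = 1/3 (O(K, s) = -(-5*1 + 3)/6 = -(-5 + 3)/6 = -1/6*(-2) = 1/3)
((-21 + 13)*(-21))*((3 + O(0, -5)) + 10) = ((-21 + 13)*(-21))*((3 + 1/3) + 10) = (-8*(-21))*(10/3 + 10) = 168*(40/3) = 2240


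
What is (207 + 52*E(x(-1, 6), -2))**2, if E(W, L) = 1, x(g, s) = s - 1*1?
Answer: 67081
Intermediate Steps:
x(g, s) = -1 + s (x(g, s) = s - 1 = -1 + s)
(207 + 52*E(x(-1, 6), -2))**2 = (207 + 52*1)**2 = (207 + 52)**2 = 259**2 = 67081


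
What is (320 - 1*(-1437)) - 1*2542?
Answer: -785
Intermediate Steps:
(320 - 1*(-1437)) - 1*2542 = (320 + 1437) - 2542 = 1757 - 2542 = -785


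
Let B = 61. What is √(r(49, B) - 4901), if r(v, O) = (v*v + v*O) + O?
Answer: 5*√22 ≈ 23.452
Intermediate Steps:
r(v, O) = O + v² + O*v (r(v, O) = (v² + O*v) + O = O + v² + O*v)
√(r(49, B) - 4901) = √((61 + 49² + 61*49) - 4901) = √((61 + 2401 + 2989) - 4901) = √(5451 - 4901) = √550 = 5*√22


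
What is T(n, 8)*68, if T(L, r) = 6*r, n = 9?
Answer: 3264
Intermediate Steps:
T(n, 8)*68 = (6*8)*68 = 48*68 = 3264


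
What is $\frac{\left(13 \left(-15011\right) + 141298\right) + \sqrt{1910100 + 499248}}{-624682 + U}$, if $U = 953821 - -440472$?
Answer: $- \frac{53845}{769611} + \frac{2 \sqrt{602337}}{769611} \approx -0.067947$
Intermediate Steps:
$U = 1394293$ ($U = 953821 + 440472 = 1394293$)
$\frac{\left(13 \left(-15011\right) + 141298\right) + \sqrt{1910100 + 499248}}{-624682 + U} = \frac{\left(13 \left(-15011\right) + 141298\right) + \sqrt{1910100 + 499248}}{-624682 + 1394293} = \frac{\left(-195143 + 141298\right) + \sqrt{2409348}}{769611} = \left(-53845 + 2 \sqrt{602337}\right) \frac{1}{769611} = - \frac{53845}{769611} + \frac{2 \sqrt{602337}}{769611}$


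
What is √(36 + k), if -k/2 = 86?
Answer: 2*I*√34 ≈ 11.662*I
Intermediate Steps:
k = -172 (k = -2*86 = -172)
√(36 + k) = √(36 - 172) = √(-136) = 2*I*√34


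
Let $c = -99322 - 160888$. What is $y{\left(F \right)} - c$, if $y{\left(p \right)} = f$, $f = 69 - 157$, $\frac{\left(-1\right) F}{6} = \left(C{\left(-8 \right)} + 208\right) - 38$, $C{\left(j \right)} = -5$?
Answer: $260122$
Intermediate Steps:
$F = -990$ ($F = - 6 \left(\left(-5 + 208\right) - 38\right) = - 6 \left(203 - 38\right) = \left(-6\right) 165 = -990$)
$f = -88$ ($f = 69 - 157 = -88$)
$y{\left(p \right)} = -88$
$c = -260210$ ($c = -99322 - 160888 = -260210$)
$y{\left(F \right)} - c = -88 - -260210 = -88 + 260210 = 260122$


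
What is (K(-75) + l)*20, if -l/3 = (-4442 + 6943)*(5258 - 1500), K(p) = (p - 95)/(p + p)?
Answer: -1691776372/3 ≈ -5.6392e+8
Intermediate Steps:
K(p) = (-95 + p)/(2*p) (K(p) = (-95 + p)/((2*p)) = (-95 + p)*(1/(2*p)) = (-95 + p)/(2*p))
l = -28196274 (l = -3*(-4442 + 6943)*(5258 - 1500) = -7503*3758 = -3*9398758 = -28196274)
(K(-75) + l)*20 = ((½)*(-95 - 75)/(-75) - 28196274)*20 = ((½)*(-1/75)*(-170) - 28196274)*20 = (17/15 - 28196274)*20 = -422944093/15*20 = -1691776372/3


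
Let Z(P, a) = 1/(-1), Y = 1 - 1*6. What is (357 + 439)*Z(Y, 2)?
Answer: -796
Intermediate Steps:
Y = -5 (Y = 1 - 6 = -5)
Z(P, a) = -1
(357 + 439)*Z(Y, 2) = (357 + 439)*(-1) = 796*(-1) = -796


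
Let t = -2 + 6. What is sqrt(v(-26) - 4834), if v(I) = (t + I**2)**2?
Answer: sqrt(457566) ≈ 676.44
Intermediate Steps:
t = 4
v(I) = (4 + I**2)**2
sqrt(v(-26) - 4834) = sqrt((4 + (-26)**2)**2 - 4834) = sqrt((4 + 676)**2 - 4834) = sqrt(680**2 - 4834) = sqrt(462400 - 4834) = sqrt(457566)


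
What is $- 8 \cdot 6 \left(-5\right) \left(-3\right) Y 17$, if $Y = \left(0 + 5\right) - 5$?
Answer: $0$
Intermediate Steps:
$Y = 0$ ($Y = 5 - 5 = 0$)
$- 8 \cdot 6 \left(-5\right) \left(-3\right) Y 17 = - 8 \cdot 6 \left(-5\right) \left(-3\right) 0 \cdot 17 = - 8 \cdot 6 \cdot 15 \cdot 0 \cdot 17 = - 8 \cdot 6 \cdot 0 \cdot 17 = \left(-8\right) 0 \cdot 17 = 0 \cdot 17 = 0$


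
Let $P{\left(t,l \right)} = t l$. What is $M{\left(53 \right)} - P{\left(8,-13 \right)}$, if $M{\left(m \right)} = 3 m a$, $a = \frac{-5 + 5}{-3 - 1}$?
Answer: $104$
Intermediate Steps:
$P{\left(t,l \right)} = l t$
$a = 0$ ($a = \frac{0}{-4} = 0 \left(- \frac{1}{4}\right) = 0$)
$M{\left(m \right)} = 0$ ($M{\left(m \right)} = 3 m 0 = 0$)
$M{\left(53 \right)} - P{\left(8,-13 \right)} = 0 - \left(-13\right) 8 = 0 - -104 = 0 + 104 = 104$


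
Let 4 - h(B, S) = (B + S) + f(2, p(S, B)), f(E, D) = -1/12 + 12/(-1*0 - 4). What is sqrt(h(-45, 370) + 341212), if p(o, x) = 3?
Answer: sqrt(12272187)/6 ≈ 583.86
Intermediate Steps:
f(E, D) = -37/12 (f(E, D) = -1*1/12 + 12/(0 - 4) = -1/12 + 12/(-4) = -1/12 + 12*(-1/4) = -1/12 - 3 = -37/12)
h(B, S) = 85/12 - B - S (h(B, S) = 4 - ((B + S) - 37/12) = 4 - (-37/12 + B + S) = 4 + (37/12 - B - S) = 85/12 - B - S)
sqrt(h(-45, 370) + 341212) = sqrt((85/12 - 1*(-45) - 1*370) + 341212) = sqrt((85/12 + 45 - 370) + 341212) = sqrt(-3815/12 + 341212) = sqrt(4090729/12) = sqrt(12272187)/6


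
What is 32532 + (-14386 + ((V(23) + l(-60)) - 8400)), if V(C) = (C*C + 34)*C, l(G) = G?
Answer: 22635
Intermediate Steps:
V(C) = C*(34 + C²) (V(C) = (C² + 34)*C = (34 + C²)*C = C*(34 + C²))
32532 + (-14386 + ((V(23) + l(-60)) - 8400)) = 32532 + (-14386 + ((23*(34 + 23²) - 60) - 8400)) = 32532 + (-14386 + ((23*(34 + 529) - 60) - 8400)) = 32532 + (-14386 + ((23*563 - 60) - 8400)) = 32532 + (-14386 + ((12949 - 60) - 8400)) = 32532 + (-14386 + (12889 - 8400)) = 32532 + (-14386 + 4489) = 32532 - 9897 = 22635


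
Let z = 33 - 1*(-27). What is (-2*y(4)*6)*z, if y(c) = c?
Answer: -2880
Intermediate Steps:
z = 60 (z = 33 + 27 = 60)
(-2*y(4)*6)*z = (-2*4*6)*60 = -8*6*60 = -48*60 = -2880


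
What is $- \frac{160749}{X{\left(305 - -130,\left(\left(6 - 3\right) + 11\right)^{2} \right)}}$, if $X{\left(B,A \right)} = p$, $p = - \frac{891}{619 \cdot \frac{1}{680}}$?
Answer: $\frac{11055959}{67320} \approx 164.23$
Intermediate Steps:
$p = - \frac{605880}{619}$ ($p = - \frac{891}{619 \cdot \frac{1}{680}} = - \frac{891}{\frac{619}{680}} = \left(-891\right) \frac{680}{619} = - \frac{605880}{619} \approx -978.8$)
$X{\left(B,A \right)} = - \frac{605880}{619}$
$- \frac{160749}{X{\left(305 - -130,\left(\left(6 - 3\right) + 11\right)^{2} \right)}} = - \frac{160749}{- \frac{605880}{619}} = \left(-160749\right) \left(- \frac{619}{605880}\right) = \frac{11055959}{67320}$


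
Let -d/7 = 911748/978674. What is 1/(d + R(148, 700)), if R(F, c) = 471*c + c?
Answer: 489337/161673753682 ≈ 3.0267e-6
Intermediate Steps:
R(F, c) = 472*c
d = -3191118/489337 (d = -6382236/978674 = -7*455874/489337 = -3191118/489337 ≈ -6.5213)
1/(d + R(148, 700)) = 1/(-3191118/489337 + 472*700) = 1/(-3191118/489337 + 330400) = 1/(161673753682/489337) = 489337/161673753682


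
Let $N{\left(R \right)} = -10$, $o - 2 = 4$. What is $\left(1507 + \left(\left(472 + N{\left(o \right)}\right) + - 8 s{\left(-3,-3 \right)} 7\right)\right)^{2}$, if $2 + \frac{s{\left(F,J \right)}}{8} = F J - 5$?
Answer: $1151329$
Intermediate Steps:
$o = 6$ ($o = 2 + 4 = 6$)
$s{\left(F,J \right)} = -56 + 8 F J$ ($s{\left(F,J \right)} = -16 + 8 \left(F J - 5\right) = -16 + 8 \left(-5 + F J\right) = -16 + \left(-40 + 8 F J\right) = -56 + 8 F J$)
$\left(1507 + \left(\left(472 + N{\left(o \right)}\right) + - 8 s{\left(-3,-3 \right)} 7\right)\right)^{2} = \left(1507 + \left(\left(472 - 10\right) + - 8 \left(-56 + 8 \left(-3\right) \left(-3\right)\right) 7\right)\right)^{2} = \left(1507 + \left(462 + - 8 \left(-56 + 72\right) 7\right)\right)^{2} = \left(1507 + \left(462 + \left(-8\right) 16 \cdot 7\right)\right)^{2} = \left(1507 + \left(462 - 896\right)\right)^{2} = \left(1507 - 434\right)^{2} = 1073^{2} = 1151329$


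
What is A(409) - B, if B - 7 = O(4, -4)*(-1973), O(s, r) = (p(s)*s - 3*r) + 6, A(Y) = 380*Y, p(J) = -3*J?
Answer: 96223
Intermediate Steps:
O(s, r) = 6 - 3*r - 3*s**2 (O(s, r) = ((-3*s)*s - 3*r) + 6 = (-3*s**2 - 3*r) + 6 = (-3*r - 3*s**2) + 6 = 6 - 3*r - 3*s**2)
B = 59197 (B = 7 + (6 - 3*(-4) - 3*4**2)*(-1973) = 7 + (6 + 12 - 3*16)*(-1973) = 7 + (6 + 12 - 48)*(-1973) = 7 - 30*(-1973) = 7 + 59190 = 59197)
A(409) - B = 380*409 - 1*59197 = 155420 - 59197 = 96223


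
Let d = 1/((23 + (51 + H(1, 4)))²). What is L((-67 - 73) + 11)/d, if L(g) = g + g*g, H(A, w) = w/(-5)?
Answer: 2211881472/25 ≈ 8.8475e+7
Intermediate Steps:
H(A, w) = -w/5 (H(A, w) = w*(-⅕) = -w/5)
d = 25/133956 (d = 1/((23 + (51 - ⅕*4))²) = 1/((23 + (51 - ⅘))²) = 1/((23 + 251/5)²) = 1/((366/5)²) = 1/(133956/25) = 25/133956 ≈ 0.00018663)
L(g) = g + g²
L((-67 - 73) + 11)/d = (((-67 - 73) + 11)*(1 + ((-67 - 73) + 11)))/(25/133956) = ((-140 + 11)*(1 + (-140 + 11)))*(133956/25) = -129*(1 - 129)*(133956/25) = -129*(-128)*(133956/25) = 16512*(133956/25) = 2211881472/25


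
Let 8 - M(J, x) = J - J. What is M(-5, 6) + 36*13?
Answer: 476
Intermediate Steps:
M(J, x) = 8 (M(J, x) = 8 - (J - J) = 8 - 1*0 = 8 + 0 = 8)
M(-5, 6) + 36*13 = 8 + 36*13 = 8 + 468 = 476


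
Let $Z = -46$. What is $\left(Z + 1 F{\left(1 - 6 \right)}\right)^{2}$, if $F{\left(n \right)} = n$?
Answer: $2601$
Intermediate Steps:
$\left(Z + 1 F{\left(1 - 6 \right)}\right)^{2} = \left(-46 + 1 \left(1 - 6\right)\right)^{2} = \left(-46 + 1 \left(-5\right)\right)^{2} = \left(-46 - 5\right)^{2} = \left(-51\right)^{2} = 2601$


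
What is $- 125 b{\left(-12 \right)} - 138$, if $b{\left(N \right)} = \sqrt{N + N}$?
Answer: $-138 - 250 i \sqrt{6} \approx -138.0 - 612.37 i$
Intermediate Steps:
$b{\left(N \right)} = \sqrt{2} \sqrt{N}$ ($b{\left(N \right)} = \sqrt{2 N} = \sqrt{2} \sqrt{N}$)
$- 125 b{\left(-12 \right)} - 138 = - 125 \sqrt{2} \sqrt{-12} - 138 = - 125 \sqrt{2} \cdot 2 i \sqrt{3} - 138 = - 125 \cdot 2 i \sqrt{6} - 138 = - 250 i \sqrt{6} - 138 = -138 - 250 i \sqrt{6}$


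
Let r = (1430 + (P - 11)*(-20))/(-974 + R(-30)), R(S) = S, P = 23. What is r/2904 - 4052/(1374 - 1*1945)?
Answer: 5906698271/832408368 ≈ 7.0959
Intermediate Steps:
r = -595/502 (r = (1430 + (23 - 11)*(-20))/(-974 - 30) = (1430 + 12*(-20))/(-1004) = (1430 - 240)*(-1/1004) = 1190*(-1/1004) = -595/502 ≈ -1.1853)
r/2904 - 4052/(1374 - 1*1945) = -595/502/2904 - 4052/(1374 - 1*1945) = -595/502*1/2904 - 4052/(1374 - 1945) = -595/1457808 - 4052/(-571) = -595/1457808 - 4052*(-1/571) = -595/1457808 + 4052/571 = 5906698271/832408368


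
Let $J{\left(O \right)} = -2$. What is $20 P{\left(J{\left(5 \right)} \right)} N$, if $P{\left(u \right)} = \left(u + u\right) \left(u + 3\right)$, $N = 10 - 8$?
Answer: $-160$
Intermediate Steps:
$N = 2$ ($N = 10 - 8 = 2$)
$P{\left(u \right)} = 2 u \left(3 + u\right)$
$20 P{\left(J{\left(5 \right)} \right)} N = 20 \cdot 2 \left(-2\right) \left(3 - 2\right) 2 = 20 \cdot 2 \left(-2\right) 1 \cdot 2 = 20 \left(-4\right) 2 = \left(-80\right) 2 = -160$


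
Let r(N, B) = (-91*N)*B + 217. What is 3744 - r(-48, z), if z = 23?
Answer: -96937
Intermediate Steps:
r(N, B) = 217 - 91*B*N (r(N, B) = -91*B*N + 217 = 217 - 91*B*N)
3744 - r(-48, z) = 3744 - (217 - 91*23*(-48)) = 3744 - (217 + 100464) = 3744 - 1*100681 = 3744 - 100681 = -96937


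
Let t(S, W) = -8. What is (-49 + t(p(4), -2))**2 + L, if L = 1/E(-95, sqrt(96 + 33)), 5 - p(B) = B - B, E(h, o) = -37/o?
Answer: 3249 - sqrt(129)/37 ≈ 3248.7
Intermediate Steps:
p(B) = 5 (p(B) = 5 - (B - B) = 5 - 1*0 = 5 + 0 = 5)
L = -sqrt(129)/37 (L = 1/(-37/sqrt(96 + 33)) = 1/(-37*sqrt(129)/129) = -sqrt(129)/37 ≈ -0.30697)
(-49 + t(p(4), -2))**2 + L = (-49 - 8)**2 - sqrt(129)/37 = (-57)**2 - sqrt(129)/37 = 3249 - sqrt(129)/37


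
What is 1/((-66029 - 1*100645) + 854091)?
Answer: 1/687417 ≈ 1.4547e-6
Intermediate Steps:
1/((-66029 - 1*100645) + 854091) = 1/((-66029 - 100645) + 854091) = 1/(-166674 + 854091) = 1/687417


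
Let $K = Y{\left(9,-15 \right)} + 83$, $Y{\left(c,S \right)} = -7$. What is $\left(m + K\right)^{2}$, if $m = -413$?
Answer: $113569$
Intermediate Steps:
$K = 76$ ($K = -7 + 83 = 76$)
$\left(m + K\right)^{2} = \left(-413 + 76\right)^{2} = \left(-337\right)^{2} = 113569$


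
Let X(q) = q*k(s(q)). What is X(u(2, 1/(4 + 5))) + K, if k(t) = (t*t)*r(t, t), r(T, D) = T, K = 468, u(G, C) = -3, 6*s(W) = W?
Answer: 3747/8 ≈ 468.38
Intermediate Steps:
s(W) = W/6
k(t) = t³ (k(t) = (t*t)*t = t²*t = t³)
X(q) = q⁴/216 (X(q) = q*(q/6)³ = q*(q³/216) = q⁴/216)
X(u(2, 1/(4 + 5))) + K = (1/216)*(-3)⁴ + 468 = (1/216)*81 + 468 = 3/8 + 468 = 3747/8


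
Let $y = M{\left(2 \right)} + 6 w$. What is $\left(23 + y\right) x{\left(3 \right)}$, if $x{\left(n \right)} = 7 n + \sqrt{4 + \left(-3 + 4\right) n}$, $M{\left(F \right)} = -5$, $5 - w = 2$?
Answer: $756 + 36 \sqrt{7} \approx 851.25$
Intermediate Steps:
$w = 3$ ($w = 5 - 2 = 3$)
$x{\left(n \right)} = \sqrt{4 + n} + 7 n$ ($x{\left(n \right)} = 7 n + \sqrt{4 + 1 n} = 7 n + \sqrt{4 + n} = \sqrt{4 + n} + 7 n$)
$y = 13$ ($y = -5 + 6 \cdot 3 = -5 + 18 = 13$)
$\left(23 + y\right) x{\left(3 \right)} = \left(23 + 13\right) \left(\sqrt{4 + 3} + 7 \cdot 3\right) = 36 \left(\sqrt{7} + 21\right) = 36 \left(21 + \sqrt{7}\right) = 756 + 36 \sqrt{7}$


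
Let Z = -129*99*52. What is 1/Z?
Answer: -1/664092 ≈ -1.5058e-6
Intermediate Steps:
Z = -664092 (Z = -12771*52 = -664092)
1/Z = 1/(-664092) = -1/664092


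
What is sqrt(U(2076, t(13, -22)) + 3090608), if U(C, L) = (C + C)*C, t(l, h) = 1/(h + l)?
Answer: 4*sqrt(731885) ≈ 3422.0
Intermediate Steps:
U(C, L) = 2*C**2 (U(C, L) = (2*C)*C = 2*C**2)
sqrt(U(2076, t(13, -22)) + 3090608) = sqrt(2*2076**2 + 3090608) = sqrt(2*4309776 + 3090608) = sqrt(8619552 + 3090608) = sqrt(11710160) = 4*sqrt(731885)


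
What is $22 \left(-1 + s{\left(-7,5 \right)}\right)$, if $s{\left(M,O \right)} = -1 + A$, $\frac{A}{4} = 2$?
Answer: $132$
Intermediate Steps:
$A = 8$ ($A = 4 \cdot 2 = 8$)
$s{\left(M,O \right)} = 7$ ($s{\left(M,O \right)} = -1 + 8 = 7$)
$22 \left(-1 + s{\left(-7,5 \right)}\right) = 22 \left(-1 + 7\right) = 22 \cdot 6 = 132$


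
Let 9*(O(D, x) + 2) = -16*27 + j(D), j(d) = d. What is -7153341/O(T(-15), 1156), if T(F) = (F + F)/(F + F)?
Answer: 64380069/449 ≈ 1.4339e+5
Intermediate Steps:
T(F) = 1 (T(F) = (2*F)/((2*F)) = (2*F)*(1/(2*F)) = 1)
O(D, x) = -50 + D/9 (O(D, x) = -2 + (-16*27 + D)/9 = -2 + (-432 + D)/9 = -2 + (-48 + D/9) = -50 + D/9)
-7153341/O(T(-15), 1156) = -7153341/(-50 + (⅑)*1) = -7153341/(-50 + ⅑) = -7153341/(-449/9) = -7153341*(-9/449) = 64380069/449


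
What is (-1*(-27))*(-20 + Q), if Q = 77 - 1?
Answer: 1512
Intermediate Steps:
Q = 76
(-1*(-27))*(-20 + Q) = (-1*(-27))*(-20 + 76) = 27*56 = 1512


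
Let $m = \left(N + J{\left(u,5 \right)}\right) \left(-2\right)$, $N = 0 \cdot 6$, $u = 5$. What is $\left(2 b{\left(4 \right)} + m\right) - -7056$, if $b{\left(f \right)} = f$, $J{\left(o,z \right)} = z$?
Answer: $7054$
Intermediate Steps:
$N = 0$
$m = -10$ ($m = \left(0 + 5\right) \left(-2\right) = 5 \left(-2\right) = -10$)
$\left(2 b{\left(4 \right)} + m\right) - -7056 = \left(2 \cdot 4 - 10\right) - -7056 = \left(8 - 10\right) + 7056 = -2 + 7056 = 7054$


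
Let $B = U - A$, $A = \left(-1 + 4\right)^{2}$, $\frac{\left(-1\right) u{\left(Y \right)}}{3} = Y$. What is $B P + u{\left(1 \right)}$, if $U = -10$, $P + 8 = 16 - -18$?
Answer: $-497$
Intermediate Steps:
$u{\left(Y \right)} = - 3 Y$
$P = 26$ ($P = -8 + \left(16 - -18\right) = -8 + \left(16 + 18\right) = -8 + 34 = 26$)
$A = 9$ ($A = 3^{2} = 9$)
$B = -19$ ($B = -10 - 9 = -19$)
$B P + u{\left(1 \right)} = \left(-19\right) 26 - 3 = -494 - 3 = -497$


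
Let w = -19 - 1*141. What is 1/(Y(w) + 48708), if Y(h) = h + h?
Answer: 1/48388 ≈ 2.0666e-5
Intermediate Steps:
w = -160 (w = -19 - 141 = -160)
Y(h) = 2*h
1/(Y(w) + 48708) = 1/(2*(-160) + 48708) = 1/(-320 + 48708) = 1/48388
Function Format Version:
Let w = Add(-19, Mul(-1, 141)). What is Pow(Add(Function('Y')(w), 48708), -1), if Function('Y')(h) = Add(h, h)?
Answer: Rational(1, 48388) ≈ 2.0666e-5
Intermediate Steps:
w = -160 (w = Add(-19, -141) = -160)
Function('Y')(h) = Mul(2, h)
Pow(Add(Function('Y')(w), 48708), -1) = Pow(Add(Mul(2, -160), 48708), -1) = Pow(Add(-320, 48708), -1) = Pow(48388, -1) = Rational(1, 48388)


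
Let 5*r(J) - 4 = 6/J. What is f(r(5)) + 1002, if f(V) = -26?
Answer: 976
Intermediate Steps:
r(J) = 4/5 + 6/(5*J) (r(J) = 4/5 + (6/J)/5 = 4/5 + 6/(5*J))
f(r(5)) + 1002 = -26 + 1002 = 976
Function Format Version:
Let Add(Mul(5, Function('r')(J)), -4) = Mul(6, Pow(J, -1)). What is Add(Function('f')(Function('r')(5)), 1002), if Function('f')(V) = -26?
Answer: 976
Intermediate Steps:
Function('r')(J) = Add(Rational(4, 5), Mul(Rational(6, 5), Pow(J, -1))) (Function('r')(J) = Add(Rational(4, 5), Mul(Rational(1, 5), Mul(6, Pow(J, -1)))) = Add(Rational(4, 5), Mul(Rational(6, 5), Pow(J, -1))))
Add(Function('f')(Function('r')(5)), 1002) = Add(-26, 1002) = 976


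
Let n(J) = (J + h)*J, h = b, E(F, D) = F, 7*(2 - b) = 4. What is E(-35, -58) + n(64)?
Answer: 29067/7 ≈ 4152.4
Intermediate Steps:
b = 10/7 (b = 2 - ⅐*4 = 2 - 4/7 = 10/7 ≈ 1.4286)
h = 10/7 ≈ 1.4286
n(J) = J*(10/7 + J) (n(J) = (J + 10/7)*J = (10/7 + J)*J = J*(10/7 + J))
E(-35, -58) + n(64) = -35 + (⅐)*64*(10 + 7*64) = -35 + (⅐)*64*(10 + 448) = -35 + (⅐)*64*458 = -35 + 29312/7 = 29067/7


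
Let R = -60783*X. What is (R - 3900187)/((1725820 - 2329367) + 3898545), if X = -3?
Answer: -1858919/1647499 ≈ -1.1283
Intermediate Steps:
R = 182349 (R = -60783*(-3) = 182349)
(R - 3900187)/((1725820 - 2329367) + 3898545) = (182349 - 3900187)/((1725820 - 2329367) + 3898545) = -3717838/(-603547 + 3898545) = -3717838/3294998 = -3717838*1/3294998 = -1858919/1647499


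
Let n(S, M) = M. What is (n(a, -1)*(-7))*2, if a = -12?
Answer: 14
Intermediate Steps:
(n(a, -1)*(-7))*2 = -1*(-7)*2 = 7*2 = 14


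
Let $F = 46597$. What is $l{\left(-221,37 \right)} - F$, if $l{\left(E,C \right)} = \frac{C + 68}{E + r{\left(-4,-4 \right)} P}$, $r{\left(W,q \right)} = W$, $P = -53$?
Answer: $- \frac{139826}{3} \approx -46609.0$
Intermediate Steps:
$l{\left(E,C \right)} = \frac{68 + C}{212 + E}$ ($l{\left(E,C \right)} = \frac{C + 68}{E - -212} = \frac{68 + C}{E + 212} = \frac{68 + C}{212 + E}$)
$l{\left(-221,37 \right)} - F = \frac{68 + 37}{212 - 221} - 46597 = \frac{1}{-9} \cdot 105 - 46597 = \left(- \frac{1}{9}\right) 105 - 46597 = - \frac{35}{3} - 46597 = - \frac{139826}{3}$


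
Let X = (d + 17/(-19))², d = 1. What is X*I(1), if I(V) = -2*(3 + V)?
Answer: -32/361 ≈ -0.088643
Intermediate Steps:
I(V) = -6 - 2*V
X = 4/361 (X = (1 + 17/(-19))² = (1 + 17*(-1/19))² = (1 - 17/19)² = (2/19)² = 4/361 ≈ 0.011080)
X*I(1) = 4*(-6 - 2*1)/361 = 4*(-6 - 2)/361 = (4/361)*(-8) = -32/361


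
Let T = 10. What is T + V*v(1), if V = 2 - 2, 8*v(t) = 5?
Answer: 10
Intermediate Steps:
v(t) = 5/8 (v(t) = (⅛)*5 = 5/8)
V = 0
T + V*v(1) = 10 + 0*(5/8) = 10 + 0 = 10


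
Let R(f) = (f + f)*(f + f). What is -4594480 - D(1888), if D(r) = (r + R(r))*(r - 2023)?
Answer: 1920514160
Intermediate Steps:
R(f) = 4*f**2 (R(f) = (2*f)*(2*f) = 4*f**2)
D(r) = (-2023 + r)*(r + 4*r**2) (D(r) = (r + 4*r**2)*(r - 2023) = (r + 4*r**2)*(-2023 + r) = (-2023 + r)*(r + 4*r**2))
-4594480 - D(1888) = -4594480 - 1888*(-2023 - 8091*1888 + 4*1888**2) = -4594480 - 1888*(-2023 - 15275808 + 4*3564544) = -4594480 - 1888*(-2023 - 15275808 + 14258176) = -4594480 - 1888*(-1019655) = -4594480 - 1*(-1925108640) = -4594480 + 1925108640 = 1920514160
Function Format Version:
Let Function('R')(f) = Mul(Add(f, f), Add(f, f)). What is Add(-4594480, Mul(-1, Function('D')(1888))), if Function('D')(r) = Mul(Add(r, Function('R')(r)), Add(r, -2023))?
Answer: 1920514160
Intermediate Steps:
Function('R')(f) = Mul(4, Pow(f, 2)) (Function('R')(f) = Mul(Mul(2, f), Mul(2, f)) = Mul(4, Pow(f, 2)))
Function('D')(r) = Mul(Add(-2023, r), Add(r, Mul(4, Pow(r, 2)))) (Function('D')(r) = Mul(Add(r, Mul(4, Pow(r, 2))), Add(r, -2023)) = Mul(Add(r, Mul(4, Pow(r, 2))), Add(-2023, r)) = Mul(Add(-2023, r), Add(r, Mul(4, Pow(r, 2)))))
Add(-4594480, Mul(-1, Function('D')(1888))) = Add(-4594480, Mul(-1, Mul(1888, Add(-2023, Mul(-8091, 1888), Mul(4, Pow(1888, 2)))))) = Add(-4594480, Mul(-1, Mul(1888, Add(-2023, -15275808, Mul(4, 3564544))))) = Add(-4594480, Mul(-1, Mul(1888, Add(-2023, -15275808, 14258176)))) = Add(-4594480, Mul(-1, Mul(1888, -1019655))) = Add(-4594480, Mul(-1, -1925108640)) = Add(-4594480, 1925108640) = 1920514160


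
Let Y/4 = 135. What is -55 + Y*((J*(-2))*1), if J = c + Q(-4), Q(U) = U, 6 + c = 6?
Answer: 4265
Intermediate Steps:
c = 0 (c = -6 + 6 = 0)
Y = 540 (Y = 4*135 = 540)
J = -4 (J = 0 - 4 = -4)
-55 + Y*((J*(-2))*1) = -55 + 540*(-4*(-2)*1) = -55 + 540*(8*1) = -55 + 540*8 = -55 + 4320 = 4265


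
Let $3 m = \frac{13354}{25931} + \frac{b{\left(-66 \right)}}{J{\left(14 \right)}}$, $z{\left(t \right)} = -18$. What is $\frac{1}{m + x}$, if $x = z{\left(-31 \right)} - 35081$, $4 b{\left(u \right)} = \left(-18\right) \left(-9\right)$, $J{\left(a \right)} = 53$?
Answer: $- \frac{8246058}{289424873807} \approx -2.8491 \cdot 10^{-5}$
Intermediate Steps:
$b{\left(u \right)} = \frac{81}{2}$ ($b{\left(u \right)} = \frac{\left(-18\right) \left(-9\right)}{4} = \frac{1}{4} \cdot 162 = \frac{81}{2}$)
$m = \frac{3515935}{8246058}$ ($m = \frac{\frac{13354}{25931} + \frac{81}{2 \cdot 53}}{3} = \frac{13354 \cdot \frac{1}{25931} + \frac{81}{2} \cdot \frac{1}{53}}{3} = \frac{\frac{13354}{25931} + \frac{81}{106}}{3} = \frac{1}{3} \cdot \frac{3515935}{2748686} = \frac{3515935}{8246058} \approx 0.42638$)
$x = -35099$ ($x = -18 - 35081 = -35099$)
$\frac{1}{m + x} = \frac{1}{\frac{3515935}{8246058} - 35099} = \frac{1}{- \frac{289424873807}{8246058}} = - \frac{8246058}{289424873807}$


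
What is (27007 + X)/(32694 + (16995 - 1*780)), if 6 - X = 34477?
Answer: -2488/16303 ≈ -0.15261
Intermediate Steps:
X = -34471 (X = 6 - 1*34477 = 6 - 34477 = -34471)
(27007 + X)/(32694 + (16995 - 1*780)) = (27007 - 34471)/(32694 + (16995 - 1*780)) = -7464/(32694 + (16995 - 780)) = -7464/(32694 + 16215) = -7464/48909 = -7464*1/48909 = -2488/16303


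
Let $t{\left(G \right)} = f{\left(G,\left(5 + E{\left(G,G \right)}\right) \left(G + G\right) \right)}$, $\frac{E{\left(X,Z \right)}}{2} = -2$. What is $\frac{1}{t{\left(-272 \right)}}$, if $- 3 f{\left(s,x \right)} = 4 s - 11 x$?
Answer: $- \frac{1}{1632} \approx -0.00061275$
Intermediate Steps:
$E{\left(X,Z \right)} = -4$ ($E{\left(X,Z \right)} = 2 \left(-2\right) = -4$)
$f{\left(s,x \right)} = - \frac{4 s}{3} + \frac{11 x}{3}$ ($f{\left(s,x \right)} = - \frac{4 s - 11 x}{3} = - \frac{- 11 x + 4 s}{3} = - \frac{4 s}{3} + \frac{11 x}{3}$)
$t{\left(G \right)} = 6 G$ ($t{\left(G \right)} = - \frac{4 G}{3} + \frac{11 \left(5 - 4\right) \left(G + G\right)}{3} = - \frac{4 G}{3} + \frac{11 \cdot 1 \cdot 2 G}{3} = - \frac{4 G}{3} + \frac{11 \cdot 2 G}{3} = - \frac{4 G}{3} + \frac{22 G}{3} = 6 G$)
$\frac{1}{t{\left(-272 \right)}} = \frac{1}{6 \left(-272\right)} = \frac{1}{-1632} = - \frac{1}{1632}$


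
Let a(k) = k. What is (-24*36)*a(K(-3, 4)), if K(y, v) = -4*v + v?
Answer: 10368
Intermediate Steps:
K(y, v) = -3*v
(-24*36)*a(K(-3, 4)) = (-24*36)*(-3*4) = -864*(-12) = 10368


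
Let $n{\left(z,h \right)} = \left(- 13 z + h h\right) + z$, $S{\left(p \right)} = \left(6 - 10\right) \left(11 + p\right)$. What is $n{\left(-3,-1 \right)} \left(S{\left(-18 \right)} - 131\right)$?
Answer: $-3811$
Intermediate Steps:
$S{\left(p \right)} = -44 - 4 p$ ($S{\left(p \right)} = - 4 \left(11 + p\right) = -44 - 4 p$)
$n{\left(z,h \right)} = h^{2} - 12 z$ ($n{\left(z,h \right)} = \left(- 13 z + h^{2}\right) + z = \left(h^{2} - 13 z\right) + z = h^{2} - 12 z$)
$n{\left(-3,-1 \right)} \left(S{\left(-18 \right)} - 131\right) = \left(\left(-1\right)^{2} - -36\right) \left(\left(-44 - -72\right) - 131\right) = \left(1 + 36\right) \left(\left(-44 + 72\right) - 131\right) = 37 \left(28 - 131\right) = 37 \left(-103\right) = -3811$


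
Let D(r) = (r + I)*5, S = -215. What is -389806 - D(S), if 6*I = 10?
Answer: -1166218/3 ≈ -3.8874e+5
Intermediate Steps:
I = 5/3 (I = (⅙)*10 = 5/3 ≈ 1.6667)
D(r) = 25/3 + 5*r (D(r) = (r + 5/3)*5 = (5/3 + r)*5 = 25/3 + 5*r)
-389806 - D(S) = -389806 - (25/3 + 5*(-215)) = -389806 - (25/3 - 1075) = -389806 - 1*(-3200/3) = -389806 + 3200/3 = -1166218/3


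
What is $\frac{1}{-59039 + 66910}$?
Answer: $\frac{1}{7871} \approx 0.00012705$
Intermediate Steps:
$\frac{1}{-59039 + 66910} = \frac{1}{7871}$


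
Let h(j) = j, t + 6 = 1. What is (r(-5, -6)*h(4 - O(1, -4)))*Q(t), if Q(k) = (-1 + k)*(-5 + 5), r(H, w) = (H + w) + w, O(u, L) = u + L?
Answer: 0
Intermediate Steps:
O(u, L) = L + u
t = -5 (t = -6 + 1 = -5)
r(H, w) = H + 2*w
Q(k) = 0 (Q(k) = (-1 + k)*0 = 0)
(r(-5, -6)*h(4 - O(1, -4)))*Q(t) = ((-5 + 2*(-6))*(4 - (-4 + 1)))*0 = ((-5 - 12)*(4 - 1*(-3)))*0 = -17*(4 + 3)*0 = -17*7*0 = -119*0 = 0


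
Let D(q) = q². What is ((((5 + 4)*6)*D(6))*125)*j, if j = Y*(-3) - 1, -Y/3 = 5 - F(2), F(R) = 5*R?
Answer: -11178000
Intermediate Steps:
Y = 15 (Y = -3*(5 - 5*2) = -3*(5 - 1*10) = -3*(5 - 10) = -3*(-5) = 15)
j = -46 (j = 15*(-3) - 1 = -45 - 1 = -46)
((((5 + 4)*6)*D(6))*125)*j = ((((5 + 4)*6)*6²)*125)*(-46) = (((9*6)*36)*125)*(-46) = ((54*36)*125)*(-46) = (1944*125)*(-46) = 243000*(-46) = -11178000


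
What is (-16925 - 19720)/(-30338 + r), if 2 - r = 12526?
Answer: 36645/42862 ≈ 0.85495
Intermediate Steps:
r = -12524 (r = 2 - 1*12526 = 2 - 12526 = -12524)
(-16925 - 19720)/(-30338 + r) = (-16925 - 19720)/(-30338 - 12524) = -36645/(-42862) = -36645*(-1/42862) = 36645/42862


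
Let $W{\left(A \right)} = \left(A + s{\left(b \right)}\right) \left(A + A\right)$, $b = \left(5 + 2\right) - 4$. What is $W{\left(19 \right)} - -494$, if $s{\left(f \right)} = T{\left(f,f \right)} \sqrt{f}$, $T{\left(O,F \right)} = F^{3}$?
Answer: $1216 + 1026 \sqrt{3} \approx 2993.1$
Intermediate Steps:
$b = 3$ ($b = 7 - 4 = 3$)
$s{\left(f \right)} = f^{\frac{7}{2}}$ ($s{\left(f \right)} = f^{3} \sqrt{f} = f^{\frac{7}{2}}$)
$W{\left(A \right)} = 2 A \left(A + 27 \sqrt{3}\right)$ ($W{\left(A \right)} = \left(A + 3^{\frac{7}{2}}\right) \left(A + A\right) = \left(A + 27 \sqrt{3}\right) 2 A = 2 A \left(A + 27 \sqrt{3}\right)$)
$W{\left(19 \right)} - -494 = 2 \cdot 19 \left(19 + 27 \sqrt{3}\right) - -494 = \left(722 + 1026 \sqrt{3}\right) + 494 = 1216 + 1026 \sqrt{3}$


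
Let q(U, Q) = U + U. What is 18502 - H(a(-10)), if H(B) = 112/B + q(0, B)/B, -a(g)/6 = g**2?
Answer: 1387664/75 ≈ 18502.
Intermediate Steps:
q(U, Q) = 2*U
a(g) = -6*g**2
H(B) = 112/B (H(B) = 112/B + (2*0)/B = 112/B + 0/B = 112/B + 0 = 112/B)
18502 - H(a(-10)) = 18502 - 112/((-6*(-10)**2)) = 18502 - 112/((-6*100)) = 18502 - 112/(-600) = 18502 - 112*(-1)/600 = 18502 - 1*(-14/75) = 18502 + 14/75 = 1387664/75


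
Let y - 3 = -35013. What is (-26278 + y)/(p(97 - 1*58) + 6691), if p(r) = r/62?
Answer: -3799856/414881 ≈ -9.1589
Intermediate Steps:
y = -35010 (y = 3 - 35013 = -35010)
p(r) = r/62 (p(r) = r*(1/62) = r/62)
(-26278 + y)/(p(97 - 1*58) + 6691) = (-26278 - 35010)/((97 - 1*58)/62 + 6691) = -61288/((97 - 58)/62 + 6691) = -61288/((1/62)*39 + 6691) = -61288/(39/62 + 6691) = -61288/414881/62 = -61288*62/414881 = -3799856/414881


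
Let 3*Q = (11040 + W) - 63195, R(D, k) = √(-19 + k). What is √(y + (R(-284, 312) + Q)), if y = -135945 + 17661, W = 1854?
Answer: √(-135051 + √293) ≈ 367.47*I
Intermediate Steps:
y = -118284
Q = -16767 (Q = ((11040 + 1854) - 63195)/3 = (12894 - 63195)/3 = (⅓)*(-50301) = -16767)
√(y + (R(-284, 312) + Q)) = √(-118284 + (√(-19 + 312) - 16767)) = √(-118284 + (√293 - 16767)) = √(-118284 + (-16767 + √293)) = √(-135051 + √293)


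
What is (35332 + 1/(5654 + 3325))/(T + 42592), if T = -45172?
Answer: -317246029/23165820 ≈ -13.695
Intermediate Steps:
(35332 + 1/(5654 + 3325))/(T + 42592) = (35332 + 1/(5654 + 3325))/(-45172 + 42592) = (35332 + 1/8979)/(-2580) = (35332 + 1/8979)*(-1/2580) = (317246029/8979)*(-1/2580) = -317246029/23165820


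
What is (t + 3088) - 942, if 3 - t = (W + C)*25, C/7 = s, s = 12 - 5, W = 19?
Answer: 449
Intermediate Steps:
s = 7
C = 49 (C = 7*7 = 49)
t = -1697 (t = 3 - (19 + 49)*25 = 3 - 68*25 = 3 - 1*1700 = 3 - 1700 = -1697)
(t + 3088) - 942 = (-1697 + 3088) - 942 = 1391 - 942 = 449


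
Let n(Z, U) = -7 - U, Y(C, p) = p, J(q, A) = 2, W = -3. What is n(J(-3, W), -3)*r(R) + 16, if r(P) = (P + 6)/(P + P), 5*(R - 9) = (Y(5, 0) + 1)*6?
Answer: 218/17 ≈ 12.824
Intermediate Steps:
R = 51/5 (R = 9 + ((0 + 1)*6)/5 = 9 + (1*6)/5 = 9 + (⅕)*6 = 9 + 6/5 = 51/5 ≈ 10.200)
r(P) = (6 + P)/(2*P) (r(P) = (6 + P)/((2*P)) = (6 + P)*(1/(2*P)) = (6 + P)/(2*P))
n(J(-3, W), -3)*r(R) + 16 = (-7 - 1*(-3))*((6 + 51/5)/(2*(51/5))) + 16 = (-7 + 3)*((½)*(5/51)*(81/5)) + 16 = -4*27/34 + 16 = -54/17 + 16 = 218/17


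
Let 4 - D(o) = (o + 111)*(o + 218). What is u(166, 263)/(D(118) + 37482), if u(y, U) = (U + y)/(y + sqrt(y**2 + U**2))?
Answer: 35607/1364635201 - 2145*sqrt(3869)/2729270402 ≈ -2.2793e-5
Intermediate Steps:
D(o) = 4 - (111 + o)*(218 + o) (D(o) = 4 - (o + 111)*(o + 218) = 4 - (111 + o)*(218 + o))
u(y, U) = (U + y)/(y + sqrt(U**2 + y**2))
u(166, 263)/(D(118) + 37482) = ((263 + 166)/(166 + sqrt(263**2 + 166**2)))/((-24194 - 1*118**2 - 329*118) + 37482) = (429/(166 + sqrt(69169 + 27556)))/((-24194 - 1*13924 - 38822) + 37482) = (429/(166 + sqrt(96725)))/((-24194 - 13924 - 38822) + 37482) = (429/(166 + 5*sqrt(3869)))/(-76940 + 37482) = (429/(166 + 5*sqrt(3869)))/(-39458) = (429/(166 + 5*sqrt(3869)))*(-1/39458) = -429/(39458*(166 + 5*sqrt(3869)))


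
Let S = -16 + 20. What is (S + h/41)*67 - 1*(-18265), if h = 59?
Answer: 763806/41 ≈ 18629.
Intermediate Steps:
S = 4
(S + h/41)*67 - 1*(-18265) = (4 + 59/41)*67 - 1*(-18265) = (4 + 59*(1/41))*67 + 18265 = (4 + 59/41)*67 + 18265 = (223/41)*67 + 18265 = 14941/41 + 18265 = 763806/41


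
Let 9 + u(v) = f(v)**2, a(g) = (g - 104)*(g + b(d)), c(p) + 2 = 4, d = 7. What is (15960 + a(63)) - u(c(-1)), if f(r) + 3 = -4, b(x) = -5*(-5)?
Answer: 12312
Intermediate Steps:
c(p) = 2 (c(p) = -2 + 4 = 2)
b(x) = 25
f(r) = -7 (f(r) = -3 - 4 = -7)
a(g) = (-104 + g)*(25 + g) (a(g) = (g - 104)*(g + 25) = (-104 + g)*(25 + g))
u(v) = 40 (u(v) = -9 + (-7)**2 = -9 + 49 = 40)
(15960 + a(63)) - u(c(-1)) = (15960 + (-2600 + 63**2 - 79*63)) - 1*40 = (15960 + (-2600 + 3969 - 4977)) - 40 = (15960 - 3608) - 40 = 12352 - 40 = 12312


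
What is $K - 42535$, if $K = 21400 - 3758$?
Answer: $-24893$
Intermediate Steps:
$K = 17642$ ($K = 21400 - 3758 = 17642$)
$K - 42535 = 17642 - 42535 = -24893$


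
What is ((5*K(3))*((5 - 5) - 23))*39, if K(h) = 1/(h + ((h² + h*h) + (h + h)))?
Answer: -1495/9 ≈ -166.11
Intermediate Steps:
K(h) = 1/(2*h² + 3*h) (K(h) = 1/(h + ((h² + h²) + 2*h)) = 1/(h + (2*h² + 2*h)) = 1/(h + (2*h + 2*h²)) = 1/(2*h² + 3*h))
((5*K(3))*((5 - 5) - 23))*39 = ((5*(1/(3*(3 + 2*3))))*((5 - 5) - 23))*39 = ((5*(1/(3*(3 + 6))))*(0 - 23))*39 = ((5*((⅓)/9))*(-23))*39 = ((5*((⅓)*(⅑)))*(-23))*39 = ((5*(1/27))*(-23))*39 = ((5/27)*(-23))*39 = -115/27*39 = -1495/9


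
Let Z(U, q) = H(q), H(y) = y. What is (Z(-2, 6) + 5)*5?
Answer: 55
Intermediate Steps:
Z(U, q) = q
(Z(-2, 6) + 5)*5 = (6 + 5)*5 = 11*5 = 55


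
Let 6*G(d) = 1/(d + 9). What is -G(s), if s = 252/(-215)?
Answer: -215/10098 ≈ -0.021291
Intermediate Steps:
s = -252/215 (s = 252*(-1/215) = -252/215 ≈ -1.1721)
G(d) = 1/(6*(9 + d)) (G(d) = 1/(6*(d + 9)) = 1/(6*(9 + d)))
-G(s) = -1/(6*(9 - 252/215)) = -1/(6*1683/215) = -215/(6*1683) = -1*215/10098 = -215/10098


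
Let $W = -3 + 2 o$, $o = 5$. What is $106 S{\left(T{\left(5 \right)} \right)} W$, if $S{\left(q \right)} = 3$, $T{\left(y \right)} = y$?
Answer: $2226$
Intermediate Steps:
$W = 7$ ($W = -3 + 2 \cdot 5 = -3 + 10 = 7$)
$106 S{\left(T{\left(5 \right)} \right)} W = 106 \cdot 3 \cdot 7 = 318 \cdot 7 = 2226$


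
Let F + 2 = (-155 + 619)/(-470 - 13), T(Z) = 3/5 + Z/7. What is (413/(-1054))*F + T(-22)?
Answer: -1759832/1272705 ≈ -1.3827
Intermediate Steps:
T(Z) = ⅗ + Z/7 (T(Z) = 3*(⅕) + Z*(⅐) = ⅗ + Z/7)
F = -1430/483 (F = -2 + (-155 + 619)/(-470 - 13) = -2 + 464/(-483) = -2 + 464*(-1/483) = -2 - 464/483 = -1430/483 ≈ -2.9607)
(413/(-1054))*F + T(-22) = (413/(-1054))*(-1430/483) + (⅗ + (⅐)*(-22)) = (413*(-1/1054))*(-1430/483) + (⅗ - 22/7) = -413/1054*(-1430/483) - 89/35 = 42185/36363 - 89/35 = -1759832/1272705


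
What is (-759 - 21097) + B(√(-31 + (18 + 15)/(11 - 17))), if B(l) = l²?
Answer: -43785/2 ≈ -21893.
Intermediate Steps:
(-759 - 21097) + B(√(-31 + (18 + 15)/(11 - 17))) = (-759 - 21097) + (√(-31 + (18 + 15)/(11 - 17)))² = -21856 + (√(-31 + 33/(-6)))² = -21856 + (√(-31 + 33*(-⅙)))² = -21856 + (√(-31 - 11/2))² = -21856 + (√(-73/2))² = -21856 + (I*√146/2)² = -21856 - 73/2 = -43785/2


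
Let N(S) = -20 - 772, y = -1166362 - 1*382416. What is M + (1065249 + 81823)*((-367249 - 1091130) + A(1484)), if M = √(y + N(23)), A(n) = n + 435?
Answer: -1670664485120 + I*√1549570 ≈ -1.6707e+12 + 1244.8*I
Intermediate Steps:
y = -1548778 (y = -1166362 - 382416 = -1548778)
A(n) = 435 + n
N(S) = -792
M = I*√1549570 (M = √(-1548778 - 792) = √(-1549570) = I*√1549570 ≈ 1244.8*I)
M + (1065249 + 81823)*((-367249 - 1091130) + A(1484)) = I*√1549570 + (1065249 + 81823)*((-367249 - 1091130) + (435 + 1484)) = I*√1549570 + 1147072*(-1458379 + 1919) = I*√1549570 + 1147072*(-1456460) = I*√1549570 - 1670664485120 = -1670664485120 + I*√1549570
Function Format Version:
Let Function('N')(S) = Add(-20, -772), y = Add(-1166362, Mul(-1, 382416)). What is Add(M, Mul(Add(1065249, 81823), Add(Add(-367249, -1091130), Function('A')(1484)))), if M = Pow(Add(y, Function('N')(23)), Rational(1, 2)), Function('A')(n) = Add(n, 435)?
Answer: Add(-1670664485120, Mul(I, Pow(1549570, Rational(1, 2)))) ≈ Add(-1.6707e+12, Mul(1244.8, I))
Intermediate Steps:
y = -1548778 (y = Add(-1166362, -382416) = -1548778)
Function('A')(n) = Add(435, n)
Function('N')(S) = -792
M = Mul(I, Pow(1549570, Rational(1, 2))) (M = Pow(Add(-1548778, -792), Rational(1, 2)) = Pow(-1549570, Rational(1, 2)) = Mul(I, Pow(1549570, Rational(1, 2))) ≈ Mul(1244.8, I))
Add(M, Mul(Add(1065249, 81823), Add(Add(-367249, -1091130), Function('A')(1484)))) = Add(Mul(I, Pow(1549570, Rational(1, 2))), Mul(Add(1065249, 81823), Add(Add(-367249, -1091130), Add(435, 1484)))) = Add(Mul(I, Pow(1549570, Rational(1, 2))), Mul(1147072, Add(-1458379, 1919))) = Add(Mul(I, Pow(1549570, Rational(1, 2))), Mul(1147072, -1456460)) = Add(Mul(I, Pow(1549570, Rational(1, 2))), -1670664485120) = Add(-1670664485120, Mul(I, Pow(1549570, Rational(1, 2))))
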